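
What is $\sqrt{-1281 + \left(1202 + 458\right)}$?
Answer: $\sqrt{379} \approx 19.468$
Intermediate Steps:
$\sqrt{-1281 + \left(1202 + 458\right)} = \sqrt{-1281 + 1660} = \sqrt{379}$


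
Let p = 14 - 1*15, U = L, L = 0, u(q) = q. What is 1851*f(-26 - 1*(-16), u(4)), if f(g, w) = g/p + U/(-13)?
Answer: 18510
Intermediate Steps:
U = 0
p = -1 (p = 14 - 15 = -1)
f(g, w) = -g (f(g, w) = g/(-1) + 0/(-13) = g*(-1) + 0*(-1/13) = -g + 0 = -g)
1851*f(-26 - 1*(-16), u(4)) = 1851*(-(-26 - 1*(-16))) = 1851*(-(-26 + 16)) = 1851*(-1*(-10)) = 1851*10 = 18510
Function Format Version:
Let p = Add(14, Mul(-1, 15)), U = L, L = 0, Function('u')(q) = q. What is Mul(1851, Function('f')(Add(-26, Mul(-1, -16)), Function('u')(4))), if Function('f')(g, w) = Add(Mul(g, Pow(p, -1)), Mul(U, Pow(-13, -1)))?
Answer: 18510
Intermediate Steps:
U = 0
p = -1 (p = Add(14, -15) = -1)
Function('f')(g, w) = Mul(-1, g) (Function('f')(g, w) = Add(Mul(g, Pow(-1, -1)), Mul(0, Pow(-13, -1))) = Add(Mul(g, -1), Mul(0, Rational(-1, 13))) = Add(Mul(-1, g), 0) = Mul(-1, g))
Mul(1851, Function('f')(Add(-26, Mul(-1, -16)), Function('u')(4))) = Mul(1851, Mul(-1, Add(-26, Mul(-1, -16)))) = Mul(1851, Mul(-1, Add(-26, 16))) = Mul(1851, Mul(-1, -10)) = Mul(1851, 10) = 18510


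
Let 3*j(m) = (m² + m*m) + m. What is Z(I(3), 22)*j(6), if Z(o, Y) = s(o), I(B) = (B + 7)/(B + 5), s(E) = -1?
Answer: -26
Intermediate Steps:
I(B) = (7 + B)/(5 + B)
Z(o, Y) = -1
j(m) = m/3 + 2*m²/3 (j(m) = ((m² + m*m) + m)/3 = ((m² + m²) + m)/3 = (2*m² + m)/3 = (m + 2*m²)/3 = m/3 + 2*m²/3)
Z(I(3), 22)*j(6) = -6*(1 + 2*6)/3 = -6*(1 + 12)/3 = -6*13/3 = -1*26 = -26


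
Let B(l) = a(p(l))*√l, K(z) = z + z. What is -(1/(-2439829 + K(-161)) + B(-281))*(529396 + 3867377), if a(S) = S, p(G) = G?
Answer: 4396773/2440151 + 1235493213*I*√281 ≈ 1.8018 + 2.0711e+10*I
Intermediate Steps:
K(z) = 2*z
B(l) = l^(3/2) (B(l) = l*√l = l^(3/2))
-(1/(-2439829 + K(-161)) + B(-281))*(529396 + 3867377) = -(1/(-2439829 + 2*(-161)) + (-281)^(3/2))*(529396 + 3867377) = -(1/(-2439829 - 322) - 281*I*√281)*4396773 = -(1/(-2440151) - 281*I*√281)*4396773 = -(-1/2440151 - 281*I*√281)*4396773 = -(-4396773/2440151 - 1235493213*I*√281) = 4396773/2440151 + 1235493213*I*√281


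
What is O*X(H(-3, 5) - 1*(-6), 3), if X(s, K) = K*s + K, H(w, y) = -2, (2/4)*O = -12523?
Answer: -375690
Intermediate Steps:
O = -25046 (O = 2*(-12523) = -25046)
X(s, K) = K + K*s
O*X(H(-3, 5) - 1*(-6), 3) = -75138*(1 + (-2 - 1*(-6))) = -75138*(1 + (-2 + 6)) = -75138*(1 + 4) = -75138*5 = -25046*15 = -375690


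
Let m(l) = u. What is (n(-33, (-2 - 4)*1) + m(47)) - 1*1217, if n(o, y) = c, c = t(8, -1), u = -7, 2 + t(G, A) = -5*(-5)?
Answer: -1201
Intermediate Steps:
t(G, A) = 23 (t(G, A) = -2 - 5*(-5) = -2 + 25 = 23)
c = 23
n(o, y) = 23
m(l) = -7
(n(-33, (-2 - 4)*1) + m(47)) - 1*1217 = (23 - 7) - 1*1217 = 16 - 1217 = -1201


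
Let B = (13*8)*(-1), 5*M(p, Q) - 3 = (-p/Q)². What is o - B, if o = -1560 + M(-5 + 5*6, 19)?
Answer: -2626372/1805 ≈ -1455.1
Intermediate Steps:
M(p, Q) = ⅗ + p²/(5*Q²) (M(p, Q) = ⅗ + (-p/Q)²/5 = ⅗ + (p²/Q²)/5 = ⅗ + p²/(5*Q²))
B = -104 (B = 104*(-1) = -104)
o = -2814092/1805 (o = -1560 + (⅗ + (⅕)*(-5 + 5*6)²/19²) = -1560 + (⅗ + (⅕)*(1/361)*(-5 + 30)²) = -1560 + (⅗ + (⅕)*(1/361)*25²) = -1560 + (⅗ + (⅕)*(1/361)*625) = -1560 + (⅗ + 125/361) = -1560 + 1708/1805 = -2814092/1805 ≈ -1559.1)
o - B = -2814092/1805 - 1*(-104) = -2814092/1805 + 104 = -2626372/1805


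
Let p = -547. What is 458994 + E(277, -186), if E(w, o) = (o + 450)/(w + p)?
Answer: 20654686/45 ≈ 4.5899e+5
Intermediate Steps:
E(w, o) = (450 + o)/(-547 + w) (E(w, o) = (o + 450)/(w - 547) = (450 + o)/(-547 + w))
458994 + E(277, -186) = 458994 + (450 - 186)/(-547 + 277) = 458994 + 264/(-270) = 458994 - 1/270*264 = 458994 - 44/45 = 20654686/45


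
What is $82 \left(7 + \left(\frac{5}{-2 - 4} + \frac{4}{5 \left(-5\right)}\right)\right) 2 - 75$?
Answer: $\frac{68257}{75} \approx 910.09$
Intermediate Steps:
$82 \left(7 + \left(\frac{5}{-2 - 4} + \frac{4}{5 \left(-5\right)}\right)\right) 2 - 75 = 82 \left(7 + \left(\frac{5}{-6} + \frac{4}{-25}\right)\right) 2 - 75 = 82 \left(7 + \left(5 \left(- \frac{1}{6}\right) + 4 \left(- \frac{1}{25}\right)\right)\right) 2 - 75 = 82 \left(7 - \frac{149}{150}\right) 2 - 75 = 82 \cdot \frac{901}{150} \cdot 2 - 75 = 82 \cdot \frac{901}{75} - 75 = \frac{73882}{75} - 75 = \frac{68257}{75}$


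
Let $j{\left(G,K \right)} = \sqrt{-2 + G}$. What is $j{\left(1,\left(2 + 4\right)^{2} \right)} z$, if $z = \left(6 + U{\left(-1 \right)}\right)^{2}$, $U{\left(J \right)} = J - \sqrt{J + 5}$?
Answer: $9 i \approx 9.0 i$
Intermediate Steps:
$U{\left(J \right)} = J - \sqrt{5 + J}$
$z = 9$ ($z = \left(6 - \left(1 + \sqrt{5 - 1}\right)\right)^{2} = \left(6 - \left(1 + \sqrt{4}\right)\right)^{2} = \left(6 - 3\right)^{2} = 3^{2} = 9$)
$j{\left(1,\left(2 + 4\right)^{2} \right)} z = \sqrt{-2 + 1} \cdot 9 = \sqrt{-1} \cdot 9 = i 9 = 9 i$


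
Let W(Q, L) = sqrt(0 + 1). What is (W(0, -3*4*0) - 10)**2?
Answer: 81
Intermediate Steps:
W(Q, L) = 1 (W(Q, L) = sqrt(1) = 1)
(W(0, -3*4*0) - 10)**2 = (1 - 10)**2 = (-9)**2 = 81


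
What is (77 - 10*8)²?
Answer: 9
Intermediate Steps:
(77 - 10*8)² = (77 - 80)² = (-3)² = 9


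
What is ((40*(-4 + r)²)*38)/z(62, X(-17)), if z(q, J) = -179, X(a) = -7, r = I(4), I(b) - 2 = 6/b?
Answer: -380/179 ≈ -2.1229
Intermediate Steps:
I(b) = 2 + 6/b
r = 7/2 (r = 2 + 6/4 = 2 + 6*(¼) = 2 + 3/2 = 7/2 ≈ 3.5000)
((40*(-4 + r)²)*38)/z(62, X(-17)) = ((40*(-4 + 7/2)²)*38)/(-179) = ((40*(-½)²)*38)*(-1/179) = ((40*(¼))*38)*(-1/179) = (10*38)*(-1/179) = 380*(-1/179) = -380/179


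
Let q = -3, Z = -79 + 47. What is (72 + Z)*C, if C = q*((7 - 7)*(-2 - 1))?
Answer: 0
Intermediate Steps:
Z = -32
C = 0 (C = -3*(7 - 7)*(-2 - 1) = -0*(-3) = -3*0 = 0)
(72 + Z)*C = (72 - 32)*0 = 40*0 = 0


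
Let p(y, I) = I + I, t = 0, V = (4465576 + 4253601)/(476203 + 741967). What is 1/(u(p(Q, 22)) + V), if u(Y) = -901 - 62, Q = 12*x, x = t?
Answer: -1218170/1164378533 ≈ -0.0010462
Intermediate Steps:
V = 8719177/1218170 ≈ 7.1576
x = 0
Q = 0 (Q = 12*0 = 0)
p(y, I) = 2*I
u(Y) = -963
1/(u(p(Q, 22)) + V) = 1/(-963 + 8719177/1218170) = 1/(-1164378533/1218170) = -1218170/1164378533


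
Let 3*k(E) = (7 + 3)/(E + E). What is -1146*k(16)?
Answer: -955/8 ≈ -119.38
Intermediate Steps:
k(E) = 5/(3*E) (k(E) = ((7 + 3)/(E + E))/3 = (10/((2*E)))/3 = (10*(1/(2*E)))/3 = (5/E)/3 = 5/(3*E))
-1146*k(16) = -1910/16 = -1146*5/48 = -955/8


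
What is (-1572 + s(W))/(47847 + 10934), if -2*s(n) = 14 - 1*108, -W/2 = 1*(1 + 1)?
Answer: -1525/58781 ≈ -0.025944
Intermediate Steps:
W = -4 (W = -2*(1 + 1) = -2*2 = -4)
s(n) = 47 (s(n) = -(14 - 1*108)/2 = -(14 - 108)/2 = -½*(-94) = 47)
(-1572 + s(W))/(47847 + 10934) = (-1572 + 47)/(47847 + 10934) = -1525/58781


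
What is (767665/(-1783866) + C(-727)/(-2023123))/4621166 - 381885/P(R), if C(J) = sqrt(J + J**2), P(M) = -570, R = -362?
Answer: 104936153970694367/156627277247364 - sqrt(4362)/849926111038 ≈ 669.97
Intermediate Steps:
(767665/(-1783866) + C(-727)/(-2023123))/4621166 - 381885/P(R) = (767665/(-1783866) + sqrt(-727*(1 - 727))/(-2023123))/4621166 - 381885/(-570) = (767665*(-1/1783866) + sqrt(-727*(-726))*(-1/2023123))*(1/4621166) - 381885*(-1/570) = (-767665/1783866 + sqrt(527802)*(-1/2023123))*(1/4621166) + 25459/38 = (-767665/1783866 + (11*sqrt(4362))*(-1/2023123))*(1/4621166) + 25459/38 = (-767665/1783866 - 11*sqrt(4362)/2023123)*(1/4621166) + 25459/38 = (-767665/8243540907756 - sqrt(4362)/849926111038) + 25459/38 = 104936153970694367/156627277247364 - sqrt(4362)/849926111038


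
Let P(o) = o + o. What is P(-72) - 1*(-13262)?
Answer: 13118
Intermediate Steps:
P(o) = 2*o
P(-72) - 1*(-13262) = 2*(-72) - 1*(-13262) = -144 + 13262 = 13118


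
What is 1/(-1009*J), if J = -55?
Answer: 1/55495 ≈ 1.8020e-5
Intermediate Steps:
1/(-1009*J) = 1/(-1009*(-55)) = 1/55495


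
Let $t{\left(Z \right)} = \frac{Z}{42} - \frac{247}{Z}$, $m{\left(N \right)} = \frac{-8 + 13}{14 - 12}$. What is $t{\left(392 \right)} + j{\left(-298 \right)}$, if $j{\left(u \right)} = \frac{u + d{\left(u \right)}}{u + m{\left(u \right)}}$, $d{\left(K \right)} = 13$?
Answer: $\frac{2239735}{231672} \approx 9.6677$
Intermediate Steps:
$m{\left(N \right)} = \frac{5}{2}$
$t{\left(Z \right)} = - \frac{247}{Z} + \frac{Z}{42}$ ($t{\left(Z \right)} = Z \frac{1}{42} - \frac{247}{Z} = \frac{Z}{42} - \frac{247}{Z} = - \frac{247}{Z} + \frac{Z}{42}$)
$j{\left(u \right)} = \frac{13 + u}{\frac{5}{2} + u}$ ($j{\left(u \right)} = \frac{u + 13}{u + \frac{5}{2}} = \frac{13 + u}{\frac{5}{2} + u}$)
$t{\left(392 \right)} + j{\left(-298 \right)} = \left(- \frac{247}{392} + \frac{1}{42} \cdot 392\right) + \frac{2 \left(13 - 298\right)}{5 + 2 \left(-298\right)} = \left(\left(-247\right) \frac{1}{392} + \frac{28}{3}\right) + 2 \frac{1}{5 - 596} \left(-285\right) = \left(- \frac{247}{392} + \frac{28}{3}\right) + 2 \frac{1}{-591} \left(-285\right) = \frac{10235}{1176} + 2 \left(- \frac{1}{591}\right) \left(-285\right) = \frac{10235}{1176} + \frac{190}{197} = \frac{2239735}{231672}$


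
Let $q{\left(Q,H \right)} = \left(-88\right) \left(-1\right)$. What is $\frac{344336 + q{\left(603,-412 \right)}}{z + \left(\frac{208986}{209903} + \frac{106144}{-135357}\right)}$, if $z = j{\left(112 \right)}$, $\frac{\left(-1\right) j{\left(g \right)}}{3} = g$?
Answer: $- \frac{4892859853970652}{4770185295343} \approx -1025.7$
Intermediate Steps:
$j{\left(g \right)} = - 3 g$
$z = -336$ ($z = \left(-3\right) 112 = -336$)
$q{\left(Q,H \right)} = 88$
$\frac{344336 + q{\left(603,-412 \right)}}{z + \left(\frac{208986}{209903} + \frac{106144}{-135357}\right)} = \frac{344336 + 88}{-336 + \left(\frac{208986}{209903} + \frac{106144}{-135357}\right)} = \frac{344424}{-336 + \left(208986 \cdot \frac{1}{209903} + 106144 \left(- \frac{1}{135357}\right)\right)} = \frac{344424}{-336 + \left(\frac{208986}{209903} - \frac{106144}{135357}\right)} = \frac{344424}{-336 + \frac{6007773970}{28411840371}} = \frac{344424}{- \frac{9540370590686}{28411840371}} = 344424 \left(- \frac{28411840371}{9540370590686}\right) = - \frac{4892859853970652}{4770185295343}$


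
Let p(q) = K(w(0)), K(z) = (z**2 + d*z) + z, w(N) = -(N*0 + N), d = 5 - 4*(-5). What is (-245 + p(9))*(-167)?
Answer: 40915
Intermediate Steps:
d = 25 (d = 5 + 20 = 25)
w(N) = -N (w(N) = -(0 + N) = -N)
K(z) = z**2 + 26*z (K(z) = (z**2 + 25*z) + z = z**2 + 26*z)
p(q) = 0 (p(q) = (-1*0)*(26 - 1*0) = 0*(26 + 0) = 0*26 = 0)
(-245 + p(9))*(-167) = (-245 + 0)*(-167) = -245*(-167) = 40915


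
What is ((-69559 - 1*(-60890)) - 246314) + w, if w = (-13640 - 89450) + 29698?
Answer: -328375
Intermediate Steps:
w = -73392 (w = -103090 + 29698 = -73392)
((-69559 - 1*(-60890)) - 246314) + w = ((-69559 - 1*(-60890)) - 246314) - 73392 = ((-69559 + 60890) - 246314) - 73392 = (-8669 - 246314) - 73392 = -254983 - 73392 = -328375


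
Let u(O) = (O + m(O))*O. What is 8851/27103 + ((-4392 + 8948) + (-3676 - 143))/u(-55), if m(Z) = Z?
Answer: 6683951/14906650 ≈ 0.44839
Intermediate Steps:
u(O) = 2*O² (u(O) = (O + O)*O = (2*O)*O = 2*O²)
8851/27103 + ((-4392 + 8948) + (-3676 - 143))/u(-55) = 8851/27103 + ((-4392 + 8948) + (-3676 - 143))/((2*(-55)²)) = 8851*(1/27103) + (4556 - 3819)/((2*3025)) = 8851/27103 + 737/6050 = 8851/27103 + 737*(1/6050) = 8851/27103 + 67/550 = 6683951/14906650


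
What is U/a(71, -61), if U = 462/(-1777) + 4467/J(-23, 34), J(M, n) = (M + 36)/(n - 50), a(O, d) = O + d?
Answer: -12701175/23101 ≈ -549.81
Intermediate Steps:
J(M, n) = (36 + M)/(-50 + n)
U = -127011750/23101 (U = 462/(-1777) + 4467/(((36 - 23)/(-50 + 34))) = 462*(-1/1777) + 4467/((13/(-16))) = -462/1777 + 4467/((-1/16*13)) = -462/1777 + 4467/(-13/16) = -462/1777 + 4467*(-16/13) = -462/1777 - 71472/13 = -127011750/23101 ≈ -5498.1)
U/a(71, -61) = -127011750/(23101*(71 - 61)) = -127011750/23101/10 = -127011750/23101*⅒ = -12701175/23101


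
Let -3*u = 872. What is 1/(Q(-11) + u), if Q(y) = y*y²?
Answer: -3/4865 ≈ -0.00061665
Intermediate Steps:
u = -872/3 (u = -⅓*872 = -872/3 ≈ -290.67)
Q(y) = y³
1/(Q(-11) + u) = 1/((-11)³ - 872/3) = 1/(-1331 - 872/3) = 1/(-4865/3) = -3/4865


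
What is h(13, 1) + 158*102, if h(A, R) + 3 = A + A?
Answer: 16139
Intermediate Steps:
h(A, R) = -3 + 2*A (h(A, R) = -3 + (A + A) = -3 + 2*A)
h(13, 1) + 158*102 = (-3 + 2*13) + 158*102 = (-3 + 26) + 16116 = 23 + 16116 = 16139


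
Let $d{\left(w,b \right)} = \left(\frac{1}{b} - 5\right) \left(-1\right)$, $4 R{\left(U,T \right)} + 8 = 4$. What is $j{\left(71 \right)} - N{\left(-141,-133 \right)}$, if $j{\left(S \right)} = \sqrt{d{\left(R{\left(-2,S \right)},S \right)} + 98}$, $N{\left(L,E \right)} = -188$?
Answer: $188 + \frac{4 \sqrt{32447}}{71} \approx 198.15$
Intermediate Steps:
$R{\left(U,T \right)} = -1$ ($R{\left(U,T \right)} = -2 + \frac{1}{4} \cdot 4 = -2 + 1 = -1$)
$d{\left(w,b \right)} = 5 - \frac{1}{b}$ ($d{\left(w,b \right)} = \left(-5 + \frac{1}{b}\right) \left(-1\right) = 5 - \frac{1}{b}$)
$j{\left(S \right)} = \sqrt{103 - \frac{1}{S}}$ ($j{\left(S \right)} = \sqrt{\left(5 - \frac{1}{S}\right) + 98} = \sqrt{103 - \frac{1}{S}}$)
$j{\left(71 \right)} - N{\left(-141,-133 \right)} = \sqrt{103 - \frac{1}{71}} - -188 = \sqrt{103 - \frac{1}{71}} + 188 = \sqrt{\frac{7312}{71}} + 188 = \frac{4 \sqrt{32447}}{71} + 188 = 188 + \frac{4 \sqrt{32447}}{71}$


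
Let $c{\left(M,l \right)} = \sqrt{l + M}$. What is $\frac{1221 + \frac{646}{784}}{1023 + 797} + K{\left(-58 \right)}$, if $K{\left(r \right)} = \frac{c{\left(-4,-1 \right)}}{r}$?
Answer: $\frac{95791}{142688} - \frac{i \sqrt{5}}{58} \approx 0.67133 - 0.038553 i$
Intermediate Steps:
$c{\left(M,l \right)} = \sqrt{M + l}$
$K{\left(r \right)} = \frac{i \sqrt{5}}{r}$ ($K{\left(r \right)} = \frac{\sqrt{-4 - 1}}{r} = \frac{\sqrt{-5}}{r} = \frac{i \sqrt{5}}{r}$)
$\frac{1221 + \frac{646}{784}}{1023 + 797} + K{\left(-58 \right)} = \frac{1221 + \frac{646}{784}}{1023 + 797} + \frac{i \sqrt{5}}{-58} = \frac{1221 + 646 \cdot \frac{1}{784}}{1820} + i \sqrt{5} \left(- \frac{1}{58}\right) = \left(1221 + \frac{323}{392}\right) \frac{1}{1820} - \frac{i \sqrt{5}}{58} = \frac{478955}{392} \cdot \frac{1}{1820} - \frac{i \sqrt{5}}{58} = \frac{95791}{142688} - \frac{i \sqrt{5}}{58}$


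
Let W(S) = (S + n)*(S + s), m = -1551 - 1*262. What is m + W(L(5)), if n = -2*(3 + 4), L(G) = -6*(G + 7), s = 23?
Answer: 2401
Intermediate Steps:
L(G) = -42 - 6*G (L(G) = -6*(7 + G) = -42 - 6*G)
n = -14 (n = -2*7 = -14)
m = -1813 (m = -1551 - 262 = -1813)
W(S) = (-14 + S)*(23 + S) (W(S) = (S - 14)*(S + 23) = (-14 + S)*(23 + S))
m + W(L(5)) = -1813 + (-322 + (-42 - 6*5)² + 9*(-42 - 6*5)) = -1813 + (-322 + (-42 - 30)² + 9*(-42 - 30)) = -1813 + (-322 + (-72)² + 9*(-72)) = -1813 + (-322 + 5184 - 648) = -1813 + 4214 = 2401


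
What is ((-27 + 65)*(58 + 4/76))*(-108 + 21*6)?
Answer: 39708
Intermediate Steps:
((-27 + 65)*(58 + 4/76))*(-108 + 21*6) = (38*(58 + 4*(1/76)))*(-108 + 126) = (38*(58 + 1/19))*18 = (38*(1103/19))*18 = 2206*18 = 39708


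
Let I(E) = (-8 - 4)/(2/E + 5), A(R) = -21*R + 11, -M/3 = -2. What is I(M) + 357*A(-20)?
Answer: 615459/4 ≈ 1.5386e+5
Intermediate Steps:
M = 6 (M = -3*(-2) = 6)
A(R) = 11 - 21*R
I(E) = -12/(5 + 2/E)
I(M) + 357*A(-20) = -12*6/(2 + 5*6) + 357*(11 - 21*(-20)) = -12*6/(2 + 30) + 357*(11 + 420) = -12*6/32 + 357*431 = -12*6*1/32 + 153867 = -9/4 + 153867 = 615459/4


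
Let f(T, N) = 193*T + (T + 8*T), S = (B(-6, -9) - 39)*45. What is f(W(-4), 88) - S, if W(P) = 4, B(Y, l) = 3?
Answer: 2428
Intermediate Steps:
S = -1620 (S = (3 - 39)*45 = -36*45 = -1620)
f(T, N) = 202*T (f(T, N) = 193*T + 9*T = 202*T)
f(W(-4), 88) - S = 202*4 - 1*(-1620) = 808 + 1620 = 2428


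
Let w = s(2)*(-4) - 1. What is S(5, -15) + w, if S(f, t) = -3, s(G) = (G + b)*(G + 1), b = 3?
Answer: -64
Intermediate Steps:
s(G) = (1 + G)*(3 + G) (s(G) = (G + 3)*(G + 1) = (3 + G)*(1 + G) = (1 + G)*(3 + G))
w = -61 (w = (3 + 2² + 4*2)*(-4) - 1 = (3 + 4 + 8)*(-4) - 1 = 15*(-4) - 1 = -60 - 1 = -61)
S(5, -15) + w = -3 - 61 = -64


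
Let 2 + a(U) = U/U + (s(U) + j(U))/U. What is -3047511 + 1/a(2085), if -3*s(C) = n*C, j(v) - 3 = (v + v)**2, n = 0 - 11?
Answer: -53009817329508/17394463 ≈ -3.0475e+6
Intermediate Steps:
n = -11
j(v) = 3 + 4*v**2 (j(v) = 3 + (v + v)**2 = 3 + (2*v)**2 = 3 + 4*v**2)
s(C) = 11*C/3 (s(C) = -(-11)*C/3 = 11*C/3)
a(U) = -1 + (3 + 4*U**2 + 11*U/3)/U (a(U) = -2 + (U/U + (11*U/3 + (3 + 4*U**2))/U) = -2 + (1 + (3 + 4*U**2 + 11*U/3)/U) = -1 + (3 + 4*U**2 + 11*U/3)/U)
-3047511 + 1/a(2085) = -3047511 + 1/(8/3 + 3/2085 + 4*2085) = -3047511 + 1/(8/3 + 3*(1/2085) + 8340) = -3047511 + 1/(8/3 + 1/695 + 8340) = -3047511 + 1/(17394463/2085) = -3047511 + 2085/17394463 = -53009817329508/17394463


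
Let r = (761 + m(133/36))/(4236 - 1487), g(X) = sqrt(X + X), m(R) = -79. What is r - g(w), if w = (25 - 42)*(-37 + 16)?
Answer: 682/2749 - sqrt(714) ≈ -26.473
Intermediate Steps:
w = 357 (w = -17*(-21) = 357)
g(X) = sqrt(2)*sqrt(X) (g(X) = sqrt(2*X) = sqrt(2)*sqrt(X))
r = 682/2749 (r = (761 - 79)/(4236 - 1487) = 682/2749 ≈ 0.24809)
r - g(w) = 682/2749 - sqrt(2)*sqrt(357) = 682/2749 - sqrt(714)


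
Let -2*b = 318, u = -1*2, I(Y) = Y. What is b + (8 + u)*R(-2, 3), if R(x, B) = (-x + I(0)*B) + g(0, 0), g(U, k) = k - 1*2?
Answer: -159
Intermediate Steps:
g(U, k) = -2 + k (g(U, k) = k - 2 = -2 + k)
R(x, B) = -2 - x (R(x, B) = (-x + 0*B) + (-2 + 0) = (-x + 0) - 2 = -x - 2 = -2 - x)
u = -2
b = -159 (b = -1/2*318 = -159)
b + (8 + u)*R(-2, 3) = -159 + (8 - 2)*(-2 - 1*(-2)) = -159 + 6*(-2 + 2) = -159 + 6*0 = -159 + 0 = -159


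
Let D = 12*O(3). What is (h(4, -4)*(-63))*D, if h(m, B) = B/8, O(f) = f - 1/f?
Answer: 1008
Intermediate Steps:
O(f) = f - 1/f
D = 32 (D = 12*(3 - 1/3) = 12*(8/3) = 32)
h(m, B) = B/8 (h(m, B) = B*(1/8) = B/8)
(h(4, -4)*(-63))*D = (((1/8)*(-4))*(-63))*32 = -1/2*(-63)*32 = (63/2)*32 = 1008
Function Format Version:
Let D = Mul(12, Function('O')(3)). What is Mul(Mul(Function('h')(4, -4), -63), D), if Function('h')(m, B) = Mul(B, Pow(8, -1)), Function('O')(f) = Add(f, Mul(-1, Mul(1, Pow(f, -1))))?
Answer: 1008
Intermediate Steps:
Function('O')(f) = Add(f, Mul(-1, Pow(f, -1)))
D = 32 (D = Mul(12, Add(3, Mul(-1, Pow(3, -1)))) = Mul(12, Add(3, Mul(-1, Rational(1, 3)))) = Mul(12, Add(3, Rational(-1, 3))) = Mul(12, Rational(8, 3)) = 32)
Function('h')(m, B) = Mul(Rational(1, 8), B) (Function('h')(m, B) = Mul(B, Rational(1, 8)) = Mul(Rational(1, 8), B))
Mul(Mul(Function('h')(4, -4), -63), D) = Mul(Mul(Mul(Rational(1, 8), -4), -63), 32) = Mul(Mul(Rational(-1, 2), -63), 32) = Mul(Rational(63, 2), 32) = 1008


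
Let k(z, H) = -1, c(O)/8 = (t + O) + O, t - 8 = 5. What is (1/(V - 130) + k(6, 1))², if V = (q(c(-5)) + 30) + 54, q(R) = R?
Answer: 529/484 ≈ 1.0930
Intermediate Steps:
t = 13 (t = 8 + 5 = 13)
c(O) = 104 + 16*O (c(O) = 8*((13 + O) + O) = 8*(13 + 2*O) = 104 + 16*O)
V = 108 (V = ((104 + 16*(-5)) + 30) + 54 = ((104 - 80) + 30) + 54 = (24 + 30) + 54 = 54 + 54 = 108)
(1/(V - 130) + k(6, 1))² = (1/(108 - 130) - 1)² = (1/(-22) - 1)² = (-1/22 - 1)² = (-23/22)² = 529/484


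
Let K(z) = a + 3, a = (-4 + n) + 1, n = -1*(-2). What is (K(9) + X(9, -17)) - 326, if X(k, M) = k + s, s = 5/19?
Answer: -5980/19 ≈ -314.74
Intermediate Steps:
n = 2
a = -1 (a = (-4 + 2) + 1 = -2 + 1 = -1)
s = 5/19 (s = 5*(1/19) = 5/19 ≈ 0.26316)
X(k, M) = 5/19 + k (X(k, M) = k + 5/19 = 5/19 + k)
K(z) = 2 (K(z) = -1 + 3 = 2)
(K(9) + X(9, -17)) - 326 = (2 + (5/19 + 9)) - 326 = (2 + 176/19) - 326 = 214/19 - 326 = -5980/19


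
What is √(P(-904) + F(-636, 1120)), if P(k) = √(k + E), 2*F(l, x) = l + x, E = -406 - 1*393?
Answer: √(242 + I*√1703) ≈ 15.612 + 1.3216*I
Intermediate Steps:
E = -799 (E = -406 - 393 = -799)
F(l, x) = l/2 + x/2 (F(l, x) = (l + x)/2 = l/2 + x/2)
P(k) = √(-799 + k) (P(k) = √(k - 799) = √(-799 + k))
√(P(-904) + F(-636, 1120)) = √(√(-799 - 904) + ((½)*(-636) + (½)*1120)) = √(√(-1703) + (-318 + 560)) = √(I*√1703 + 242) = √(242 + I*√1703)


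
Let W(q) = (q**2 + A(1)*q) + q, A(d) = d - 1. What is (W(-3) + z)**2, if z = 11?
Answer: 289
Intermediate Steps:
A(d) = -1 + d
W(q) = q + q**2 (W(q) = (q**2 + (-1 + 1)*q) + q = (q**2 + 0*q) + q = (q**2 + 0) + q = q**2 + q = q + q**2)
(W(-3) + z)**2 = (-3*(1 - 3) + 11)**2 = (-3*(-2) + 11)**2 = (6 + 11)**2 = 17**2 = 289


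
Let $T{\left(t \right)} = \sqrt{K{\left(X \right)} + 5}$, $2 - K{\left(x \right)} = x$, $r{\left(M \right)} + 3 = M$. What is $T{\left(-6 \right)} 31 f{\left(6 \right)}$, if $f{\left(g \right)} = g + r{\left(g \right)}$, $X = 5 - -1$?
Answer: $279$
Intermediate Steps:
$X = 6$ ($X = 5 + 1 = 6$)
$r{\left(M \right)} = -3 + M$
$K{\left(x \right)} = 2 - x$
$f{\left(g \right)} = -3 + 2 g$ ($f{\left(g \right)} = g + \left(-3 + g\right) = -3 + 2 g$)
$T{\left(t \right)} = 1$ ($T{\left(t \right)} = \sqrt{\left(2 - 6\right) + 5} = \sqrt{-4 + 5} = \sqrt{1} = 1$)
$T{\left(-6 \right)} 31 f{\left(6 \right)} = 1 \cdot 31 \left(-3 + 2 \cdot 6\right) = 31 \left(-3 + 12\right) = 31 \cdot 9 = 279$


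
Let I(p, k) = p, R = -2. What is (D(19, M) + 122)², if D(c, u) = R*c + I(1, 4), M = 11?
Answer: 7225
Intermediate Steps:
D(c, u) = 1 - 2*c (D(c, u) = -2*c + 1 = 1 - 2*c)
(D(19, M) + 122)² = ((1 - 2*19) + 122)² = ((1 - 38) + 122)² = (-37 + 122)² = 85² = 7225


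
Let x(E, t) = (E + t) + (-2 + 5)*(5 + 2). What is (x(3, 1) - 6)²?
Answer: 361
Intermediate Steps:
x(E, t) = 21 + E + t (x(E, t) = (E + t) + 3*7 = (E + t) + 21 = 21 + E + t)
(x(3, 1) - 6)² = ((21 + 3 + 1) - 6)² = (25 - 6)² = 19² = 361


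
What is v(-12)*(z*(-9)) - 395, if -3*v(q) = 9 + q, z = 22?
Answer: -593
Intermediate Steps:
v(q) = -3 - q/3 (v(q) = -(9 + q)/3 = -3 - q/3)
v(-12)*(z*(-9)) - 395 = (-3 - ⅓*(-12))*(22*(-9)) - 395 = (-3 + 4)*(-198) - 395 = 1*(-198) - 395 = -198 - 395 = -593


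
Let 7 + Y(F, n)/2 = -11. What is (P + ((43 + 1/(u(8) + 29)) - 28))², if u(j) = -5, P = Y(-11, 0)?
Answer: 253009/576 ≈ 439.25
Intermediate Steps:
Y(F, n) = -36 (Y(F, n) = -14 + 2*(-11) = -14 - 22 = -36)
P = -36
(P + ((43 + 1/(u(8) + 29)) - 28))² = (-36 + ((43 + 1/(-5 + 29)) - 28))² = (-36 + ((43 + 1/24) - 28))² = (-36 + (1033/24 - 28))² = (-36 + 361/24)² = (-503/24)² = 253009/576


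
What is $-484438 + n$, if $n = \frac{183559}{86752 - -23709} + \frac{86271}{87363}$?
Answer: $- \frac{1558300041889462}{3216734781} \approx -4.8444 \cdot 10^{5}$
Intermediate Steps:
$n = \frac{8521948616}{3216734781}$ ($n = \frac{183559}{86752 + 23709} + 86271 \cdot \frac{1}{87363} = \frac{183559}{110461} + \frac{28757}{29121} = \frac{8521948616}{3216734781} \approx 2.6493$)
$-484438 + n = -484438 + \frac{8521948616}{3216734781} = - \frac{1558300041889462}{3216734781}$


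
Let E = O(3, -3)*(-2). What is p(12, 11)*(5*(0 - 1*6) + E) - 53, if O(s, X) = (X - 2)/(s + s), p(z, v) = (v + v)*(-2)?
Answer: 3581/3 ≈ 1193.7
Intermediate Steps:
p(z, v) = -4*v (p(z, v) = (2*v)*(-2) = -4*v)
O(s, X) = (-2 + X)/(2*s) (O(s, X) = (-2 + X)/((2*s)) = (-2 + X)*(1/(2*s)) = (-2 + X)/(2*s))
E = 5/3 (E = ((½)*(-2 - 3)/3)*(-2) = ((½)*(⅓)*(-5))*(-2) = -⅚*(-2) = 5/3 ≈ 1.6667)
p(12, 11)*(5*(0 - 1*6) + E) - 53 = (-4*11)*(5*(0 - 1*6) + 5/3) - 53 = -44*(5*(0 - 6) + 5/3) - 53 = -44*(5*(-6) + 5/3) - 53 = -44*(-30 + 5/3) - 53 = -44*(-85/3) - 53 = 3740/3 - 53 = 3581/3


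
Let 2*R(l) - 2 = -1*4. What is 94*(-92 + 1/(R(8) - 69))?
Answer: -302727/35 ≈ -8649.3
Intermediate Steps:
R(l) = -1 (R(l) = 1 + (-1*4)/2 = 1 + (1/2)*(-4) = 1 - 2 = -1)
94*(-92 + 1/(R(8) - 69)) = 94*(-92 + 1/(-1 - 69)) = 94*(-92 + 1/(-70)) = 94*(-92 - 1/70) = 94*(-6441/70) = -302727/35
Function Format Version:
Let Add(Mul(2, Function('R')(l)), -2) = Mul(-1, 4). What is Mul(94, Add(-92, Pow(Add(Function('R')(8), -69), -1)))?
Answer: Rational(-302727, 35) ≈ -8649.3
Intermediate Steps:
Function('R')(l) = -1 (Function('R')(l) = Add(1, Mul(Rational(1, 2), Mul(-1, 4))) = Add(1, Mul(Rational(1, 2), -4)) = Add(1, -2) = -1)
Mul(94, Add(-92, Pow(Add(Function('R')(8), -69), -1))) = Mul(94, Add(-92, Pow(Add(-1, -69), -1))) = Mul(94, Add(-92, Pow(-70, -1))) = Mul(94, Add(-92, Rational(-1, 70))) = Mul(94, Rational(-6441, 70)) = Rational(-302727, 35)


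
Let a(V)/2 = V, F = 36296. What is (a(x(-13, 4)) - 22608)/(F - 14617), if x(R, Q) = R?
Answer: -22634/21679 ≈ -1.0441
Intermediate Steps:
a(V) = 2*V
(a(x(-13, 4)) - 22608)/(F - 14617) = (2*(-13) - 22608)/(36296 - 14617) = (-26 - 22608)/21679 = -22634*1/21679 = -22634/21679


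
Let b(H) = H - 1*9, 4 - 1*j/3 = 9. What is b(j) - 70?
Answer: -94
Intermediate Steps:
j = -15 (j = 12 - 3*9 = 12 - 27 = -15)
b(H) = -9 + H (b(H) = H - 9 = -9 + H)
b(j) - 70 = (-9 - 15) - 70 = -24 - 70 = -94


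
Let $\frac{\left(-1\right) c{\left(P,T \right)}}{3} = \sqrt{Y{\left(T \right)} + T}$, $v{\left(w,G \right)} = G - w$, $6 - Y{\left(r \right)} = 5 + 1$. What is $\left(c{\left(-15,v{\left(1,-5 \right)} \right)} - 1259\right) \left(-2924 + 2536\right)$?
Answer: $488492 + 1164 i \sqrt{6} \approx 4.8849 \cdot 10^{5} + 2851.2 i$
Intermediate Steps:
$Y{\left(r \right)} = 0$ ($Y{\left(r \right)} = 6 - \left(5 + 1\right) = 6 - 6 = 0$)
$c{\left(P,T \right)} = - 3 \sqrt{T}$ ($c{\left(P,T \right)} = - 3 \sqrt{0 + T} = - 3 \sqrt{T}$)
$\left(c{\left(-15,v{\left(1,-5 \right)} \right)} - 1259\right) \left(-2924 + 2536\right) = \left(- 3 \sqrt{-5 - 1} - 1259\right) \left(-2924 + 2536\right) = \left(- 3 \sqrt{-5 - 1} - 1259\right) \left(-388\right) = \left(- 3 \sqrt{-6} - 1259\right) \left(-388\right) = \left(- 3 i \sqrt{6} - 1259\right) \left(-388\right) = \left(-1259 - 3 i \sqrt{6}\right) \left(-388\right) = 488492 + 1164 i \sqrt{6}$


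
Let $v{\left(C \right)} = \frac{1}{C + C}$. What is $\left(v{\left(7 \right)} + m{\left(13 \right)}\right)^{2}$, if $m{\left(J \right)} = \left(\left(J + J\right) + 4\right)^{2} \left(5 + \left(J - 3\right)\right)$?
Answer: $\frac{35721378001}{196} \approx 1.8225 \cdot 10^{8}$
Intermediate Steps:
$v{\left(C \right)} = \frac{1}{2 C}$
$m{\left(J \right)} = \left(4 + 2 J\right)^{2} \left(2 + J\right)$ ($m{\left(J \right)} = \left(2 J + 4\right)^{2} \left(5 + \left(-3 + J\right)\right) = \left(4 + 2 J\right)^{2} \left(2 + J\right)$)
$\left(v{\left(7 \right)} + m{\left(13 \right)}\right)^{2} = \left(\frac{1}{2 \cdot 7} + 4 \left(2 + 13\right)^{3}\right)^{2} = \left(\frac{1}{2} \cdot \frac{1}{7} + 4 \cdot 15^{3}\right)^{2} = \left(\frac{1}{14} + 4 \cdot 3375\right)^{2} = \left(\frac{1}{14} + 13500\right)^{2} = \left(\frac{189001}{14}\right)^{2} = \frac{35721378001}{196}$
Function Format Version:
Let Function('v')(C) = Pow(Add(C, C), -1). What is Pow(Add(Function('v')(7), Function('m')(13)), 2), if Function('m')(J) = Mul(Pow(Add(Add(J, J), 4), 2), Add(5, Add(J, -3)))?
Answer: Rational(35721378001, 196) ≈ 1.8225e+8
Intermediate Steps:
Function('v')(C) = Mul(Rational(1, 2), Pow(C, -1)) (Function('v')(C) = Pow(Mul(2, C), -1) = Mul(Rational(1, 2), Pow(C, -1)))
Function('m')(J) = Mul(Pow(Add(4, Mul(2, J)), 2), Add(2, J)) (Function('m')(J) = Mul(Pow(Add(Mul(2, J), 4), 2), Add(5, Add(-3, J))) = Mul(Pow(Add(4, Mul(2, J)), 2), Add(2, J)))
Pow(Add(Function('v')(7), Function('m')(13)), 2) = Pow(Add(Mul(Rational(1, 2), Pow(7, -1)), Mul(4, Pow(Add(2, 13), 3))), 2) = Pow(Add(Mul(Rational(1, 2), Rational(1, 7)), Mul(4, Pow(15, 3))), 2) = Pow(Add(Rational(1, 14), Mul(4, 3375)), 2) = Pow(Add(Rational(1, 14), 13500), 2) = Pow(Rational(189001, 14), 2) = Rational(35721378001, 196)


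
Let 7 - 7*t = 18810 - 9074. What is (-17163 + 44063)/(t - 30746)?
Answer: -188300/224951 ≈ -0.83707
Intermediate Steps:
t = -9729/7 (t = 1 - (18810 - 9074)/7 = 1 - ⅐*9736 = 1 - 9736/7 = -9729/7 ≈ -1389.9)
(-17163 + 44063)/(t - 30746) = (-17163 + 44063)/(-9729/7 - 30746) = 26900/(-224951/7) = 26900*(-7/224951) = -188300/224951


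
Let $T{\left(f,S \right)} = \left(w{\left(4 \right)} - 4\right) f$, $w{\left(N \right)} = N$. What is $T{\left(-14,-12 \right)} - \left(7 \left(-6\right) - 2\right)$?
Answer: $44$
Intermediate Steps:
$T{\left(f,S \right)} = 0$ ($T{\left(f,S \right)} = \left(4 - 4\right) f = 0 f = 0$)
$T{\left(-14,-12 \right)} - \left(7 \left(-6\right) - 2\right) = 0 - \left(7 \left(-6\right) - 2\right) = 0 - \left(-42 - 2\right) = 0 - -44 = 0 + 44 = 44$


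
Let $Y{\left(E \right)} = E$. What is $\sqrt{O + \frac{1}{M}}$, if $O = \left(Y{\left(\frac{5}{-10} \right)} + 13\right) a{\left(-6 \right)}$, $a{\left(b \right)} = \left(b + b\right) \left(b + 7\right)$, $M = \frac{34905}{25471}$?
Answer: $\frac{i \sqrt{181864788495}}{34905} \approx 12.218 i$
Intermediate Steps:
$M = \frac{34905}{25471}$ ($M = 34905 \cdot \frac{1}{25471} = \frac{34905}{25471} \approx 1.3704$)
$a{\left(b \right)} = 2 b \left(7 + b\right)$
$O = -150$ ($O = \left(\frac{5}{-10} + 13\right) 2 \left(-6\right) \left(7 - 6\right) = \left(5 \left(- \frac{1}{10}\right) + 13\right) 2 \left(-6\right) 1 = \left(- \frac{1}{2} + 13\right) \left(-12\right) = \frac{25}{2} \left(-12\right) = -150$)
$\sqrt{O + \frac{1}{M}} = \sqrt{-150 + \frac{1}{\frac{34905}{25471}}} = \sqrt{-150 + \frac{25471}{34905}} = \sqrt{- \frac{5210279}{34905}} = \frac{i \sqrt{181864788495}}{34905}$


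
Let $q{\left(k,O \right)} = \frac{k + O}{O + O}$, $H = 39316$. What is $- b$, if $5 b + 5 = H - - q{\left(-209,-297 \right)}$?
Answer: $- \frac{212284}{27} \approx -7862.4$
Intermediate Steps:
$q{\left(k,O \right)} = \frac{O + k}{2 O}$
$b = \frac{212284}{27}$ ($b = -1 + \frac{39316 - - \frac{-297 - 209}{2 \left(-297\right)}}{5} = -1 + \frac{39316 - - \frac{\left(-1\right) \left(-506\right)}{2 \cdot 297}}{5} = -1 + \frac{39316 - \left(-1\right) \frac{23}{27}}{5} = -1 + \frac{39316 - - \frac{23}{27}}{5} = -1 + \frac{39316 + \frac{23}{27}}{5} = -1 + \frac{1}{5} \cdot \frac{1061555}{27} = -1 + \frac{212311}{27} = \frac{212284}{27} \approx 7862.4$)
$- b = \left(-1\right) \frac{212284}{27} = - \frac{212284}{27}$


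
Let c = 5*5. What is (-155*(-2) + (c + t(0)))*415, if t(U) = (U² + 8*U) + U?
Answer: 139025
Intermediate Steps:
c = 25
t(U) = U² + 9*U
(-155*(-2) + (c + t(0)))*415 = (-155*(-2) + (25 + 0*(9 + 0)))*415 = (310 + (25 + 0*9))*415 = (310 + (25 + 0))*415 = (310 + 25)*415 = 335*415 = 139025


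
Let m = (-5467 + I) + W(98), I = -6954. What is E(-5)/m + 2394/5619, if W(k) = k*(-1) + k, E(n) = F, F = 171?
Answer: 9591675/23264533 ≈ 0.41229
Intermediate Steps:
E(n) = 171
W(k) = 0 (W(k) = -k + k = 0)
m = -12421 (m = (-5467 - 6954) + 0 = -12421 + 0 = -12421)
E(-5)/m + 2394/5619 = 171/(-12421) + 2394/5619 = 171*(-1/12421) + 2394*(1/5619) = -171/12421 + 798/1873 = 9591675/23264533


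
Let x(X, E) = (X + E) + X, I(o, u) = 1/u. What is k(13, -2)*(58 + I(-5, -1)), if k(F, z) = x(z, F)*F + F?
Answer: 7410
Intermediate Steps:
x(X, E) = E + 2*X (x(X, E) = (E + X) + X = E + 2*X)
k(F, z) = F + F*(F + 2*z) (k(F, z) = (F + 2*z)*F + F = F*(F + 2*z) + F = F + F*(F + 2*z))
k(13, -2)*(58 + I(-5, -1)) = (13*(1 + 13 + 2*(-2)))*(58 + 1/(-1)) = (13*(1 + 13 - 4))*(58 - 1) = (13*10)*57 = 130*57 = 7410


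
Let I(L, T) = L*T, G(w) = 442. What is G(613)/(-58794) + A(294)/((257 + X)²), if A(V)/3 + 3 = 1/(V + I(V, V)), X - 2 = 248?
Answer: -549987704141/72819177295410 ≈ -0.0075528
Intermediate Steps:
X = 250 (X = 2 + 248 = 250)
A(V) = -9 + 3/(V + V²) (A(V) = -9 + 3/(V + V*V) = -9 + 3/(V + V²))
G(613)/(-58794) + A(294)/((257 + X)²) = 442/(-58794) + (3*(1 - 3*294 - 3*294²)/(294*(1 + 294)))/((257 + 250)²) = 442*(-1/58794) + (3*(1/294)*(1 - 882 - 3*86436)/295)/(507²) = -221/29397 + (3*(1/294)*(1/295)*(1 - 882 - 259308))/257049 = -221/29397 + (3*(1/294)*(1/295)*(-260189))*(1/257049) = -221/29397 - 260189/28910*1/257049 = -221/29397 - 260189/7431286590 = -549987704141/72819177295410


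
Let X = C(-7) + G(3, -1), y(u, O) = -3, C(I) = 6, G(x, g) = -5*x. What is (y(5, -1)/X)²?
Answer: ⅑ ≈ 0.11111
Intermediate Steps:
X = -9 (X = 6 - 5*3 = 6 - 15 = -9)
(y(5, -1)/X)² = (-3/(-9))² = (-3*(-⅑))² = (⅓)² = ⅑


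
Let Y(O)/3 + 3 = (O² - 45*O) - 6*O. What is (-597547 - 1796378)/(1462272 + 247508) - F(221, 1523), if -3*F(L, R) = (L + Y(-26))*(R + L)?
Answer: 3708235083197/1025868 ≈ 3.6147e+6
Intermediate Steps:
Y(O) = -9 - 153*O + 3*O² (Y(O) = -9 + 3*((O² - 45*O) - 6*O) = -9 + 3*(O² - 51*O) = -9 + (-153*O + 3*O²) = -9 - 153*O + 3*O²)
F(L, R) = -(5997 + L)*(L + R)/3 (F(L, R) = -(L + (-9 - 153*(-26) + 3*(-26)²))*(R + L)/3 = -(L + (-9 + 3978 + 3*676))*(L + R)/3 = -(L + (-9 + 3978 + 2028))*(L + R)/3 = -(L + 5997)*(L + R)/3 = -(5997 + L)*(L + R)/3)
(-597547 - 1796378)/(1462272 + 247508) - F(221, 1523) = (-597547 - 1796378)/(1462272 + 247508) - (-1999*221 - 1999*1523 - ⅓*221² - ⅓*221*1523) = -2393925/1709780 - (-441779 - 3044477 - ⅓*48841 - 336583/3) = -2393925*1/1709780 - (-441779 - 3044477 - 48841/3 - 336583/3) = -478785/341956 - 1*(-10844192/3) = -478785/341956 + 10844192/3 = 3708235083197/1025868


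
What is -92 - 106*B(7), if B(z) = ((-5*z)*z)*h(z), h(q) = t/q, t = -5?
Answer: -18642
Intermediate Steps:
h(q) = -5/q
B(z) = 25*z (B(z) = ((-5*z)*z)*(-5/z) = (-5*z²)*(-5/z) = 25*z)
-92 - 106*B(7) = -92 - 2650*7 = -92 - 106*175 = -92 - 18550 = -18642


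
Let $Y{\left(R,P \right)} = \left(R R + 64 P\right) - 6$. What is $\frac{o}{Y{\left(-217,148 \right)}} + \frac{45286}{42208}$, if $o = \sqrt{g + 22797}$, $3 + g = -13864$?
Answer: $\frac{22643}{21104} + \frac{\sqrt{8930}}{56555} \approx 1.0746$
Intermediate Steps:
$g = -13867$ ($g = -3 - 13864 = -13867$)
$Y{\left(R,P \right)} = -6 + R^{2} + 64 P$ ($Y{\left(R,P \right)} = \left(R^{2} + 64 P\right) - 6 = -6 + R^{2} + 64 P$)
$o = \sqrt{8930}$ ($o = \sqrt{-13867 + 22797} = \sqrt{8930} \approx 94.499$)
$\frac{o}{Y{\left(-217,148 \right)}} + \frac{45286}{42208} = \frac{\sqrt{8930}}{-6 + \left(-217\right)^{2} + 64 \cdot 148} + \frac{45286}{42208} = \frac{\sqrt{8930}}{-6 + 47089 + 9472} + 45286 \cdot \frac{1}{42208} = \frac{\sqrt{8930}}{56555} + \frac{22643}{21104} = \frac{22643}{21104} + \frac{\sqrt{8930}}{56555}$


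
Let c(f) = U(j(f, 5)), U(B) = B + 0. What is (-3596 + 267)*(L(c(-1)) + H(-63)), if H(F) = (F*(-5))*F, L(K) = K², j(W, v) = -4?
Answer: 66010741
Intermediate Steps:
U(B) = B
c(f) = -4
H(F) = -5*F² (H(F) = (-5*F)*F = -5*F²)
(-3596 + 267)*(L(c(-1)) + H(-63)) = (-3596 + 267)*((-4)² - 5*(-63)²) = -3329*(16 - 5*3969) = -3329*(16 - 19845) = -3329*(-19829) = 66010741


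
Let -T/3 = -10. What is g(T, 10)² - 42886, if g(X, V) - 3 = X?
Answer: -41797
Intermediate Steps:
T = 30 (T = -3*(-10) = 30)
g(X, V) = 3 + X
g(T, 10)² - 42886 = (3 + 30)² - 42886 = 33² - 42886 = 1089 - 42886 = -41797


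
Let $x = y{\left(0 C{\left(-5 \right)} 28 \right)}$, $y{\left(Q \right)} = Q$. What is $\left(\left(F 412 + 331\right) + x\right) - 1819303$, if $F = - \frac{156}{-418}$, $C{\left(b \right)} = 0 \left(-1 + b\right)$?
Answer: $- \frac{380133012}{209} \approx -1.8188 \cdot 10^{6}$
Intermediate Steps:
$C{\left(b \right)} = 0$
$F = \frac{78}{209}$ ($F = \left(-156\right) \left(- \frac{1}{418}\right) = \frac{78}{209} \approx 0.37321$)
$x = 0$ ($x = 0 \cdot 0 \cdot 28 = 0 \cdot 28 = 0$)
$\left(\left(F 412 + 331\right) + x\right) - 1819303 = \left(\left(\frac{78}{209} \cdot 412 + 331\right) + 0\right) - 1819303 = \left(\left(\frac{32136}{209} + 331\right) + 0\right) - 1819303 = \left(\frac{101315}{209} + 0\right) - 1819303 = \frac{101315}{209} - 1819303 = - \frac{380133012}{209}$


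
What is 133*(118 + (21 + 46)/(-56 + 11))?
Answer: 697319/45 ≈ 15496.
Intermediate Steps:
133*(118 + (21 + 46)/(-56 + 11)) = 133*(118 + 67/(-45)) = 133*(118 + 67*(-1/45)) = 133*(118 - 67/45) = 133*(5243/45) = 697319/45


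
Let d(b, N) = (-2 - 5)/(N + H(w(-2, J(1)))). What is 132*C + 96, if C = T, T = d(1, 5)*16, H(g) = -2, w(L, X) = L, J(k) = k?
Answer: -4832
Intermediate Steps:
d(b, N) = -7/(-2 + N) (d(b, N) = (-2 - 5)/(N - 2) = -7/(-2 + N))
T = -112/3 (T = -7/(-2 + 5)*16 = -7/3*16 = -112/3 ≈ -37.333)
C = -112/3 ≈ -37.333
132*C + 96 = 132*(-112/3) + 96 = -4928 + 96 = -4832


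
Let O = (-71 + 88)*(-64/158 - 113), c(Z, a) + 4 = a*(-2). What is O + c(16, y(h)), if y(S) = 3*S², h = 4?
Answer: -160203/79 ≈ -2027.9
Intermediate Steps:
c(Z, a) = -4 - 2*a (c(Z, a) = -4 + a*(-2) = -4 - 2*a)
O = -152303/79 (O = 17*(-64*1/158 - 113) = 17*(-32/79 - 113) = 17*(-8959/79) = -152303/79 ≈ -1927.9)
O + c(16, y(h)) = -152303/79 + (-4 - 6*4²) = -152303/79 + (-4 - 6*16) = -152303/79 + (-4 - 2*48) = -152303/79 + (-4 - 96) = -152303/79 - 100 = -160203/79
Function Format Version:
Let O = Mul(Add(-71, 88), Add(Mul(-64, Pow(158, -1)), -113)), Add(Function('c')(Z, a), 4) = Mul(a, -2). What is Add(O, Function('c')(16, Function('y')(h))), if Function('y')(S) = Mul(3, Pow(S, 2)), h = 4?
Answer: Rational(-160203, 79) ≈ -2027.9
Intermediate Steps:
Function('c')(Z, a) = Add(-4, Mul(-2, a)) (Function('c')(Z, a) = Add(-4, Mul(a, -2)) = Add(-4, Mul(-2, a)))
O = Rational(-152303, 79) (O = Mul(17, Add(Mul(-64, Rational(1, 158)), -113)) = Mul(17, Add(Rational(-32, 79), -113)) = Mul(17, Rational(-8959, 79)) = Rational(-152303, 79) ≈ -1927.9)
Add(O, Function('c')(16, Function('y')(h))) = Add(Rational(-152303, 79), Add(-4, Mul(-2, Mul(3, Pow(4, 2))))) = Add(Rational(-152303, 79), Add(-4, Mul(-2, Mul(3, 16)))) = Add(Rational(-152303, 79), Add(-4, Mul(-2, 48))) = Add(Rational(-152303, 79), Add(-4, -96)) = Add(Rational(-152303, 79), -100) = Rational(-160203, 79)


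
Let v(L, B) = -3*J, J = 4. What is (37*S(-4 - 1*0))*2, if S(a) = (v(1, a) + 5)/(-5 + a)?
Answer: 518/9 ≈ 57.556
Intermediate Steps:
v(L, B) = -12 (v(L, B) = -3*4 = -12)
S(a) = -7/(-5 + a) (S(a) = (-12 + 5)/(-5 + a) = -7/(-5 + a))
(37*S(-4 - 1*0))*2 = (37*(-7/(-5 + (-4 - 1*0))))*2 = (37*(-7/(-5 + (-4 + 0))))*2 = (37*(-7/(-5 - 4)))*2 = (37*(-7/(-9)))*2 = (37*(-7*(-⅑)))*2 = (37*(7/9))*2 = (259/9)*2 = 518/9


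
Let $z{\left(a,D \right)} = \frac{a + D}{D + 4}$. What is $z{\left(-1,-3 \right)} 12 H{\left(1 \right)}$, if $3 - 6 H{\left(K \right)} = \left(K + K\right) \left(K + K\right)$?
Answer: $8$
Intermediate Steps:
$H{\left(K \right)} = \frac{1}{2} - \frac{2 K^{2}}{3}$ ($H{\left(K \right)} = \frac{1}{2} - \frac{\left(K + K\right) \left(K + K\right)}{6} = \frac{1}{2} - \frac{2 K 2 K}{6} = \frac{1}{2} - \frac{4 K^{2}}{6} = \frac{1}{2} - \frac{2 K^{2}}{3}$)
$z{\left(a,D \right)} = \frac{D + a}{4 + D}$
$z{\left(-1,-3 \right)} 12 H{\left(1 \right)} = \frac{-3 - 1}{4 - 3} \cdot 12 \left(\frac{1}{2} - \frac{2 \cdot 1^{2}}{3}\right) = 1^{-1} \left(-4\right) 12 \left(\frac{1}{2} - \frac{2}{3}\right) = 1 \left(-4\right) 12 \left(\frac{1}{2} - \frac{2}{3}\right) = \left(-4\right) 12 \left(- \frac{1}{6}\right) = \left(-48\right) \left(- \frac{1}{6}\right) = 8$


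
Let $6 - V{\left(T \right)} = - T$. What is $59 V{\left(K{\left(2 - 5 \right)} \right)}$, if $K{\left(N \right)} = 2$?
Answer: $472$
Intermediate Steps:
$V{\left(T \right)} = 6 + T$ ($V{\left(T \right)} = 6 - - T = 6 + T$)
$59 V{\left(K{\left(2 - 5 \right)} \right)} = 59 \left(6 + 2\right) = 59 \cdot 8 = 472$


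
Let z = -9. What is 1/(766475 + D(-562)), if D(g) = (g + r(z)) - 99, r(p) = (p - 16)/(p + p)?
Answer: 18/13784677 ≈ 1.3058e-6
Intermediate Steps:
r(p) = (-16 + p)/(2*p) (r(p) = (-16 + p)/((2*p)) = (-16 + p)*(1/(2*p)) = (-16 + p)/(2*p))
D(g) = -1757/18 + g (D(g) = (g + (½)*(-16 - 9)/(-9)) - 99 = (g + (½)*(-⅑)*(-25)) - 99 = (g + 25/18) - 99 = (25/18 + g) - 99 = -1757/18 + g)
1/(766475 + D(-562)) = 1/(766475 + (-1757/18 - 562)) = 1/(766475 - 11873/18) = 1/(13784677/18) = 18/13784677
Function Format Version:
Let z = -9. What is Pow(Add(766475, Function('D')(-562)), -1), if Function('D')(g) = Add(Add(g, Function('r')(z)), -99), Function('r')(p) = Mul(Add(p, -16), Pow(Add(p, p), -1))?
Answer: Rational(18, 13784677) ≈ 1.3058e-6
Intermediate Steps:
Function('r')(p) = Mul(Rational(1, 2), Pow(p, -1), Add(-16, p)) (Function('r')(p) = Mul(Add(-16, p), Pow(Mul(2, p), -1)) = Mul(Add(-16, p), Mul(Rational(1, 2), Pow(p, -1))) = Mul(Rational(1, 2), Pow(p, -1), Add(-16, p)))
Function('D')(g) = Add(Rational(-1757, 18), g) (Function('D')(g) = Add(Add(g, Mul(Rational(1, 2), Pow(-9, -1), Add(-16, -9))), -99) = Add(Add(g, Mul(Rational(1, 2), Rational(-1, 9), -25)), -99) = Add(Add(g, Rational(25, 18)), -99) = Add(Add(Rational(25, 18), g), -99) = Add(Rational(-1757, 18), g))
Pow(Add(766475, Function('D')(-562)), -1) = Pow(Add(766475, Add(Rational(-1757, 18), -562)), -1) = Pow(Add(766475, Rational(-11873, 18)), -1) = Pow(Rational(13784677, 18), -1) = Rational(18, 13784677)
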